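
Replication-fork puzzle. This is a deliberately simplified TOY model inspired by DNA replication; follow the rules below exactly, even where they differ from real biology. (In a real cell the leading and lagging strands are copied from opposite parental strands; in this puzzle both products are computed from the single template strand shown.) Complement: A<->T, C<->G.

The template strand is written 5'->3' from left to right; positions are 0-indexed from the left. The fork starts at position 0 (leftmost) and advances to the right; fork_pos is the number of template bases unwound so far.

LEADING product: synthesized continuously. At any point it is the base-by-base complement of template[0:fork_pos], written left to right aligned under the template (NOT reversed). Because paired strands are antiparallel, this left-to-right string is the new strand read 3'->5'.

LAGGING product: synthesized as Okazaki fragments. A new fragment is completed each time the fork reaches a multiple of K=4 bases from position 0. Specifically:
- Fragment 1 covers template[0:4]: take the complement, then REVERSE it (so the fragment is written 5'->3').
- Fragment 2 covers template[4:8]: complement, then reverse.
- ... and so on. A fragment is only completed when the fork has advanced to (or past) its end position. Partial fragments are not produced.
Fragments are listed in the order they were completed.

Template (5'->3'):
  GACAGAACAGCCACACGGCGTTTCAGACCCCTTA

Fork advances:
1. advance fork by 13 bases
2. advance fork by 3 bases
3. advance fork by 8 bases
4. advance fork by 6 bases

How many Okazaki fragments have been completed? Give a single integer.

Step 1: advance 13 -> fork_pos = 0 + 13 = 13. Reached multiple(s) of 4: 4, 8, 12 -> fragments 1-3 completed (3 total).
Step 2: advance 3 -> fork_pos = 13 + 3 = 16. Reached multiple(s) of 4: 16 -> fragment 4 completed (4 total).
Step 3: advance 8 -> fork_pos = 16 + 8 = 24. Reached multiple(s) of 4: 20, 24 -> fragments 5-6 completed (6 total).
Step 4: advance 6 -> fork_pos = 24 + 6 = 30. Reached multiple(s) of 4: 28 -> fragment 7 completed (7 total).
Check: final fork_pos = 30; the multiples of 4 that are <= 30 are 4..28 -> 30 // 4 = 7 completed fragment(s).

Answer: 7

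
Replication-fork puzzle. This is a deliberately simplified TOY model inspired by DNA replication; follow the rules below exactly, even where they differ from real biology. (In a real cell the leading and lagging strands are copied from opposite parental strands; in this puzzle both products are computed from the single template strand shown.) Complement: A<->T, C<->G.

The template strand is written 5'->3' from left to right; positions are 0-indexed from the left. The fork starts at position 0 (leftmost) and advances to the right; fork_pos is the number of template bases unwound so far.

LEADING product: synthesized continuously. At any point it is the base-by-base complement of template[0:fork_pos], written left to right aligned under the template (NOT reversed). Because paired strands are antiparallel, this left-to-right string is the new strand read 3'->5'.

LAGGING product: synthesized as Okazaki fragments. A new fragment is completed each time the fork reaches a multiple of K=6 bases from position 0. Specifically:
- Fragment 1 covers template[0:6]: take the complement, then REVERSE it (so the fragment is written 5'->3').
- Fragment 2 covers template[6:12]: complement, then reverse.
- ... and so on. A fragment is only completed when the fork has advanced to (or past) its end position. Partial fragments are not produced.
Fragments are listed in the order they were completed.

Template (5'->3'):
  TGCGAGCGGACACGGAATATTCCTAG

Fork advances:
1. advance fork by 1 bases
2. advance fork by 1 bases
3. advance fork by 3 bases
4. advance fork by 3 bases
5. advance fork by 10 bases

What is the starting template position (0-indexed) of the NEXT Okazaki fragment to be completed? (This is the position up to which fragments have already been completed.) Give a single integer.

Step 1: advance 1 -> fork_pos = 0 + 1 = 1. Next multiple of 6 is 6 (not reached); still 0 fragment(s).
Step 2: advance 1 -> fork_pos = 1 + 1 = 2. Next multiple of 6 is 6 (not reached); still 0 fragment(s).
Step 3: advance 3 -> fork_pos = 2 + 3 = 5. Next multiple of 6 is 6 (not reached); still 0 fragment(s).
Step 4: advance 3 -> fork_pos = 5 + 3 = 8. Reached multiple(s) of 6: 6 -> fragment 1 completed (1 total).
Step 5: advance 10 -> fork_pos = 8 + 10 = 18. Reached multiple(s) of 6: 12, 18 -> fragments 2-3 completed (3 total).
3 fragment(s) completed, covering template[0:18] (3 x 6 = 18). The next fragment, fragment 4, covers template[18:24], so it starts at position 18.

Answer: 18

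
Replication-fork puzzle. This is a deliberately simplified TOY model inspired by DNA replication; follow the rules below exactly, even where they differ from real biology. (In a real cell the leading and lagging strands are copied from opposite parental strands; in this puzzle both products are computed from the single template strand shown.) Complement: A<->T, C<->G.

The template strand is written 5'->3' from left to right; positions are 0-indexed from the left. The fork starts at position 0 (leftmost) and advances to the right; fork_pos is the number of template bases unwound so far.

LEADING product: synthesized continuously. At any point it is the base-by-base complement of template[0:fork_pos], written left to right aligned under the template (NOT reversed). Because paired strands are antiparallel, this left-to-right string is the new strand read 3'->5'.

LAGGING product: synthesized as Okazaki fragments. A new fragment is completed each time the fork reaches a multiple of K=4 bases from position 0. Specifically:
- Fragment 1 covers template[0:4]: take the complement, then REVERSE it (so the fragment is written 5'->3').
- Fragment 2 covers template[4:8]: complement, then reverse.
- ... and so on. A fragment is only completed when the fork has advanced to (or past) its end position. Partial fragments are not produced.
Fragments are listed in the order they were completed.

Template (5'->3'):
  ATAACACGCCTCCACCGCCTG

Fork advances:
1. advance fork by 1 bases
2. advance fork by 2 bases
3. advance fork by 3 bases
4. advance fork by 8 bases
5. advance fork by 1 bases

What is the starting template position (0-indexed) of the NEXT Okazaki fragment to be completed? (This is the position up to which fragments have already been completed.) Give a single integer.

Answer: 12

Derivation:
Step 1: advance 1 -> fork_pos = 0 + 1 = 1. Next multiple of 4 is 4 (not reached); still 0 fragment(s).
Step 2: advance 2 -> fork_pos = 1 + 2 = 3. Next multiple of 4 is 4 (not reached); still 0 fragment(s).
Step 3: advance 3 -> fork_pos = 3 + 3 = 6. Reached multiple(s) of 4: 4 -> fragment 1 completed (1 total).
Step 4: advance 8 -> fork_pos = 6 + 8 = 14. Reached multiple(s) of 4: 8, 12 -> fragments 2-3 completed (3 total).
Step 5: advance 1 -> fork_pos = 14 + 1 = 15. Next multiple of 4 is 16 (not reached); still 3 fragment(s).
3 fragment(s) completed, covering template[0:12] (3 x 4 = 12). The next fragment, fragment 4, covers template[12:16], so it starts at position 12.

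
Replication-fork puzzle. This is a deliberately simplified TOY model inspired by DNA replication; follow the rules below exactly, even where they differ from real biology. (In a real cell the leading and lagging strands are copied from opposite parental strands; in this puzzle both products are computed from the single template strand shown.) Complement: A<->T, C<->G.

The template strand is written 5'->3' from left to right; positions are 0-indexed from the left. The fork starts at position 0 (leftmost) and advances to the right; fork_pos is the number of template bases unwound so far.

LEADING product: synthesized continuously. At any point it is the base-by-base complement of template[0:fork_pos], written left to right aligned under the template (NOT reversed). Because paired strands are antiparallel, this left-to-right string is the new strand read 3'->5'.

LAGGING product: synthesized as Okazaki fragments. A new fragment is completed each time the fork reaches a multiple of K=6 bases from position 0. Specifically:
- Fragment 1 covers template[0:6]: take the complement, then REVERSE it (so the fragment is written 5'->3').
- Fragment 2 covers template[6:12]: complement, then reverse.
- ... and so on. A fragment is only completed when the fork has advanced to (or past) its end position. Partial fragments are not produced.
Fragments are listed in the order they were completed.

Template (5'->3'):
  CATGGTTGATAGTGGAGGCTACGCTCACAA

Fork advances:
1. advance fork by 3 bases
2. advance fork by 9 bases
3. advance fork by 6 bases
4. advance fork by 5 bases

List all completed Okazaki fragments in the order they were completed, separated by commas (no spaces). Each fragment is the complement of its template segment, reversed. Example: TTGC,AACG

Step 1: advance 3 -> fork_pos = 0 + 3 = 3. Next multiple of 6 is 6 (not reached); still 0 fragment(s).
Step 2: advance 9 -> fork_pos = 3 + 9 = 12. Reached multiple(s) of 6: 6, 12 -> fragments 1-2 completed (2 total).
Step 3: advance 6 -> fork_pos = 12 + 6 = 18. Reached multiple(s) of 6: 18 -> fragment 3 completed (3 total).
Step 4: advance 5 -> fork_pos = 18 + 5 = 23. Next multiple of 6 is 24 (not reached); still 3 fragment(s).
Final fork_pos = 23, so 3 fragment(s) are complete. Build each: template segment -> complement -> reverse.
Fragment 1: template[0:6] = CATGGT -> complement GTACCA -> reversed ACCATG
Fragment 2: template[6:12] = TGATAG -> complement ACTATC -> reversed CTATCA
Fragment 3: template[12:18] = TGGAGG -> complement ACCTCC -> reversed CCTCCA

Answer: ACCATG,CTATCA,CCTCCA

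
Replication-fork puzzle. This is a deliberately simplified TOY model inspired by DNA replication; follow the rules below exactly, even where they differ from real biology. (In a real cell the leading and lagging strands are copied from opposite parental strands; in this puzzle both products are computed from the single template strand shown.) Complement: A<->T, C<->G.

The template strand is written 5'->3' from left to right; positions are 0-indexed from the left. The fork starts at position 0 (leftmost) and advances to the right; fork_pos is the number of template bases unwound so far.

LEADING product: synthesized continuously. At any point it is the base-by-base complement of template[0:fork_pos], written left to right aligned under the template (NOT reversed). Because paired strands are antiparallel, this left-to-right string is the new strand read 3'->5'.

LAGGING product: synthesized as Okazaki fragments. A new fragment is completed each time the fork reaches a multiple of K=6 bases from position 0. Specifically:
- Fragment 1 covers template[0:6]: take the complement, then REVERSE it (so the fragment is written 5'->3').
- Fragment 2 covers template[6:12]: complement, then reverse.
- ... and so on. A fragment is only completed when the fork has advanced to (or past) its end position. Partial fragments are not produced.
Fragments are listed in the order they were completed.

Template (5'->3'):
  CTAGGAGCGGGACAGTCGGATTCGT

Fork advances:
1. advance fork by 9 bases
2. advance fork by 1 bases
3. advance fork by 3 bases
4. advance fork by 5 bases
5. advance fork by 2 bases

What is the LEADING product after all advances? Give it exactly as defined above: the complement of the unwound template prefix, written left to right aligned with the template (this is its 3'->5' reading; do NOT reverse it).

Answer: GATCCTCGCCCTGTCAGCCT

Derivation:
Step 1: advance 9 -> fork_pos = 0 + 9 = 9.
Step 2: advance 1 -> fork_pos = 9 + 1 = 10.
Step 3: advance 3 -> fork_pos = 10 + 3 = 13.
Step 4: advance 5 -> fork_pos = 13 + 5 = 18.
Step 5: advance 2 -> fork_pos = 18 + 2 = 20.
Unwound prefix: template[0:20] = CTAGGAGCGGGACAGTCGGA
Complement it base by base (A<->T, C<->G), keeping left-to-right order:
  [0:5] CTAGG -> GATCC
  [5:10] AGCGG -> TCGCC
  [10:15] GACAG -> CTGTC
  [15:20] TCGGA -> AGCCT
Concatenate: GATCCTCGCCCTGTCAGCCT (length 20; written aligned with the template, i.e. 3'->5').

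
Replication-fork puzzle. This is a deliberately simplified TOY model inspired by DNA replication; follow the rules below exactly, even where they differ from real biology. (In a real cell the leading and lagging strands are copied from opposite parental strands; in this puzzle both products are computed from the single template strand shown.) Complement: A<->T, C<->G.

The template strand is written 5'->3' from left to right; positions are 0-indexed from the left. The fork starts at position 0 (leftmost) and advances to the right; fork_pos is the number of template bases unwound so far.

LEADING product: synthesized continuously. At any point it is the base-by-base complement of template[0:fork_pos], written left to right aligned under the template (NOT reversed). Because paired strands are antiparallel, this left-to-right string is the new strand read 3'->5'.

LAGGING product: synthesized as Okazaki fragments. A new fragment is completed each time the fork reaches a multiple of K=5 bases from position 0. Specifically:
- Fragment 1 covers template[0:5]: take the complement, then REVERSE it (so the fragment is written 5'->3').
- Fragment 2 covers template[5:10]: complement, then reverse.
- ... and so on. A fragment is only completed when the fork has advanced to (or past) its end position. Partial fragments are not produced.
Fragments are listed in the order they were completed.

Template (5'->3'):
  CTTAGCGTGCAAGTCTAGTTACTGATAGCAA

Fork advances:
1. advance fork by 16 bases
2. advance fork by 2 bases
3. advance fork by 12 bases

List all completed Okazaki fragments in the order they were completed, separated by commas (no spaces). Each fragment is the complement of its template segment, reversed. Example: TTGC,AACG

Answer: CTAAG,GCACG,GACTT,AACTA,TCAGT,TGCTA

Derivation:
Step 1: advance 16 -> fork_pos = 0 + 16 = 16. Reached multiple(s) of 5: 5, 10, 15 -> fragments 1-3 completed (3 total).
Step 2: advance 2 -> fork_pos = 16 + 2 = 18. Next multiple of 5 is 20 (not reached); still 3 fragment(s).
Step 3: advance 12 -> fork_pos = 18 + 12 = 30. Reached multiple(s) of 5: 20, 25, 30 -> fragments 4-6 completed (6 total).
Final fork_pos = 30, so 6 fragment(s) are complete. Build each: template segment -> complement -> reverse.
Fragment 1: template[0:5] = CTTAG -> complement GAATC -> reversed CTAAG
Fragment 2: template[5:10] = CGTGC -> complement GCACG -> reversed GCACG
Fragment 3: template[10:15] = AAGTC -> complement TTCAG -> reversed GACTT
Fragment 4: template[15:20] = TAGTT -> complement ATCAA -> reversed AACTA
Fragment 5: template[20:25] = ACTGA -> complement TGACT -> reversed TCAGT
Fragment 6: template[25:30] = TAGCA -> complement ATCGT -> reversed TGCTA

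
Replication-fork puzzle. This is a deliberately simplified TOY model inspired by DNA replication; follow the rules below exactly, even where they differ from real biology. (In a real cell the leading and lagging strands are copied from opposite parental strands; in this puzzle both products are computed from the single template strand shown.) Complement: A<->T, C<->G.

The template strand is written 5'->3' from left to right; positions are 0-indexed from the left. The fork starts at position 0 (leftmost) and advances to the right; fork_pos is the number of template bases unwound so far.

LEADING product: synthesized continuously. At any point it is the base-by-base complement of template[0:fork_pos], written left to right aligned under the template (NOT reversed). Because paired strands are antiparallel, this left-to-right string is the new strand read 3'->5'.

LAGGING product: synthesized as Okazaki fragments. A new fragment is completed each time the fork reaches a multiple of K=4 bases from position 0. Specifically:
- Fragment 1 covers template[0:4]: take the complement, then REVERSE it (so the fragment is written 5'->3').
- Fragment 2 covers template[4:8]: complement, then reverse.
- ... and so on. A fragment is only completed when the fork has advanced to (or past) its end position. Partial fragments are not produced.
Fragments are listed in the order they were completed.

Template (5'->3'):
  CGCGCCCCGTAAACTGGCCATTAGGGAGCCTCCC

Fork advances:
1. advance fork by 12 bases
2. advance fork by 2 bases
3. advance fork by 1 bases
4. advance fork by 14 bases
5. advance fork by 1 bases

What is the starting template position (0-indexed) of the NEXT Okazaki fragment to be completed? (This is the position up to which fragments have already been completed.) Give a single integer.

Step 1: advance 12 -> fork_pos = 0 + 12 = 12. Reached multiple(s) of 4: 4, 8, 12 -> fragments 1-3 completed (3 total).
Step 2: advance 2 -> fork_pos = 12 + 2 = 14. Next multiple of 4 is 16 (not reached); still 3 fragment(s).
Step 3: advance 1 -> fork_pos = 14 + 1 = 15. Next multiple of 4 is 16 (not reached); still 3 fragment(s).
Step 4: advance 14 -> fork_pos = 15 + 14 = 29. Reached multiple(s) of 4: 16, 20, 24, 28 -> fragments 4-7 completed (7 total).
Step 5: advance 1 -> fork_pos = 29 + 1 = 30. Next multiple of 4 is 32 (not reached); still 7 fragment(s).
7 fragment(s) completed, covering template[0:28] (7 x 4 = 28). The next fragment, fragment 8, covers template[28:32], so it starts at position 28.

Answer: 28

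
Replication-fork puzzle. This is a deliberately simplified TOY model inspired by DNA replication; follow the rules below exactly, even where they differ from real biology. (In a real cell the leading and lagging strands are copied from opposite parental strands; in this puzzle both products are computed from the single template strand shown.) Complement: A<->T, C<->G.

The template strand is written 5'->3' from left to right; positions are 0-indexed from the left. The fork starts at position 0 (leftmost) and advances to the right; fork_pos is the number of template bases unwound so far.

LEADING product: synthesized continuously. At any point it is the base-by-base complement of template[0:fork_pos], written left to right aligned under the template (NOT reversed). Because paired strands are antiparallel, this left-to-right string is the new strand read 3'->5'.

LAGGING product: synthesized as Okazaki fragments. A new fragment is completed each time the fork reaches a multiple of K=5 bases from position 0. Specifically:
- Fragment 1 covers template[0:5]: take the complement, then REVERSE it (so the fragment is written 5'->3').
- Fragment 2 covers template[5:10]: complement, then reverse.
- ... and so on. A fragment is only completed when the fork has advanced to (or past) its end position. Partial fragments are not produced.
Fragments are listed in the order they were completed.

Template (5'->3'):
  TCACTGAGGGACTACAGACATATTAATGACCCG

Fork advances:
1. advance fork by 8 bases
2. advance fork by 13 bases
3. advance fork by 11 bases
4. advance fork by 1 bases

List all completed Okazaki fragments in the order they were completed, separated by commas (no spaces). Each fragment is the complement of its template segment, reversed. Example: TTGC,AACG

Step 1: advance 8 -> fork_pos = 0 + 8 = 8. Reached multiple(s) of 5: 5 -> fragment 1 completed (1 total).
Step 2: advance 13 -> fork_pos = 8 + 13 = 21. Reached multiple(s) of 5: 10, 15, 20 -> fragments 2-4 completed (4 total).
Step 3: advance 11 -> fork_pos = 21 + 11 = 32. Reached multiple(s) of 5: 25, 30 -> fragments 5-6 completed (6 total).
Step 4: advance 1 -> fork_pos = 32 + 1 = 33. Next multiple of 5 is 35 (not reached); still 6 fragment(s).
Final fork_pos = 33, so 6 fragment(s) are complete. Build each: template segment -> complement -> reverse.
Fragment 1: template[0:5] = TCACT -> complement AGTGA -> reversed AGTGA
Fragment 2: template[5:10] = GAGGG -> complement CTCCC -> reversed CCCTC
Fragment 3: template[10:15] = ACTAC -> complement TGATG -> reversed GTAGT
Fragment 4: template[15:20] = AGACA -> complement TCTGT -> reversed TGTCT
Fragment 5: template[20:25] = TATTA -> complement ATAAT -> reversed TAATA
Fragment 6: template[25:30] = ATGAC -> complement TACTG -> reversed GTCAT

Answer: AGTGA,CCCTC,GTAGT,TGTCT,TAATA,GTCAT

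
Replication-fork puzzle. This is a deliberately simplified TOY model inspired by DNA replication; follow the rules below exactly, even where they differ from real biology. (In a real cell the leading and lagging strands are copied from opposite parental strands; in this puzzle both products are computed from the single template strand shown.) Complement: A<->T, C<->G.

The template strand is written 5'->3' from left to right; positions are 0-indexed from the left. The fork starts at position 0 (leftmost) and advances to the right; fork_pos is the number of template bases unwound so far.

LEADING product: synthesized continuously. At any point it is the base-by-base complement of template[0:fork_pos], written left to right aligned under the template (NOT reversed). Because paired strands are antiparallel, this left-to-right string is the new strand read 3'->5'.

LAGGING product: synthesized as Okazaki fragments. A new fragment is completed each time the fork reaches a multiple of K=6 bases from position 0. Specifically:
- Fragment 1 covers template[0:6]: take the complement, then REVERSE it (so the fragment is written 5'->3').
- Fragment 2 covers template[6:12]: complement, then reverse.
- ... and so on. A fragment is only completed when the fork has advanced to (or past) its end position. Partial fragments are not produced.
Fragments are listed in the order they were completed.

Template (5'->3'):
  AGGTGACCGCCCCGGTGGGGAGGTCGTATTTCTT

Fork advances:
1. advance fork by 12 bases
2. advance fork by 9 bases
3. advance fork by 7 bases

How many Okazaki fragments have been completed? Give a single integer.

Step 1: advance 12 -> fork_pos = 0 + 12 = 12. Reached multiple(s) of 6: 6, 12 -> fragments 1-2 completed (2 total).
Step 2: advance 9 -> fork_pos = 12 + 9 = 21. Reached multiple(s) of 6: 18 -> fragment 3 completed (3 total).
Step 3: advance 7 -> fork_pos = 21 + 7 = 28. Reached multiple(s) of 6: 24 -> fragment 4 completed (4 total).
Check: final fork_pos = 28; the multiples of 6 that are <= 28 are 6..24 -> 28 // 6 = 4 completed fragment(s).

Answer: 4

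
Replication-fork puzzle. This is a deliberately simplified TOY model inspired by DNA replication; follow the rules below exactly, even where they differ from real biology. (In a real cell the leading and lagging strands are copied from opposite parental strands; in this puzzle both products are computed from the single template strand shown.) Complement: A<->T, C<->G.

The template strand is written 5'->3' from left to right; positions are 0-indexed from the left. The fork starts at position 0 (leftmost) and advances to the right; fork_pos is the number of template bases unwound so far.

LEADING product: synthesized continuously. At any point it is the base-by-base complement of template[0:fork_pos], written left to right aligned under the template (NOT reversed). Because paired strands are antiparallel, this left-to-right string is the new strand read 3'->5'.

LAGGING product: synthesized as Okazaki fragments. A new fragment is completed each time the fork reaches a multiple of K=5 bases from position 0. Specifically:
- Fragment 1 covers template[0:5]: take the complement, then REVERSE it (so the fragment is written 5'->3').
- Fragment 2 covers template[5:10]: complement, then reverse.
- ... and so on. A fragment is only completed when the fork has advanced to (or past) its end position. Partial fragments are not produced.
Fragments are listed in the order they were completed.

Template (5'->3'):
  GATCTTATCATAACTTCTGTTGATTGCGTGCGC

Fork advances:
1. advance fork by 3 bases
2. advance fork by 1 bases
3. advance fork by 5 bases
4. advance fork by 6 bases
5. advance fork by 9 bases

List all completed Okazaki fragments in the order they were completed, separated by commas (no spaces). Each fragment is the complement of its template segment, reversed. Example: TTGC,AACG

Answer: AGATC,TGATA,AGTTA,ACAGA

Derivation:
Step 1: advance 3 -> fork_pos = 0 + 3 = 3. Next multiple of 5 is 5 (not reached); still 0 fragment(s).
Step 2: advance 1 -> fork_pos = 3 + 1 = 4. Next multiple of 5 is 5 (not reached); still 0 fragment(s).
Step 3: advance 5 -> fork_pos = 4 + 5 = 9. Reached multiple(s) of 5: 5 -> fragment 1 completed (1 total).
Step 4: advance 6 -> fork_pos = 9 + 6 = 15. Reached multiple(s) of 5: 10, 15 -> fragments 2-3 completed (3 total).
Step 5: advance 9 -> fork_pos = 15 + 9 = 24. Reached multiple(s) of 5: 20 -> fragment 4 completed (4 total).
Final fork_pos = 24, so 4 fragment(s) are complete. Build each: template segment -> complement -> reverse.
Fragment 1: template[0:5] = GATCT -> complement CTAGA -> reversed AGATC
Fragment 2: template[5:10] = TATCA -> complement ATAGT -> reversed TGATA
Fragment 3: template[10:15] = TAACT -> complement ATTGA -> reversed AGTTA
Fragment 4: template[15:20] = TCTGT -> complement AGACA -> reversed ACAGA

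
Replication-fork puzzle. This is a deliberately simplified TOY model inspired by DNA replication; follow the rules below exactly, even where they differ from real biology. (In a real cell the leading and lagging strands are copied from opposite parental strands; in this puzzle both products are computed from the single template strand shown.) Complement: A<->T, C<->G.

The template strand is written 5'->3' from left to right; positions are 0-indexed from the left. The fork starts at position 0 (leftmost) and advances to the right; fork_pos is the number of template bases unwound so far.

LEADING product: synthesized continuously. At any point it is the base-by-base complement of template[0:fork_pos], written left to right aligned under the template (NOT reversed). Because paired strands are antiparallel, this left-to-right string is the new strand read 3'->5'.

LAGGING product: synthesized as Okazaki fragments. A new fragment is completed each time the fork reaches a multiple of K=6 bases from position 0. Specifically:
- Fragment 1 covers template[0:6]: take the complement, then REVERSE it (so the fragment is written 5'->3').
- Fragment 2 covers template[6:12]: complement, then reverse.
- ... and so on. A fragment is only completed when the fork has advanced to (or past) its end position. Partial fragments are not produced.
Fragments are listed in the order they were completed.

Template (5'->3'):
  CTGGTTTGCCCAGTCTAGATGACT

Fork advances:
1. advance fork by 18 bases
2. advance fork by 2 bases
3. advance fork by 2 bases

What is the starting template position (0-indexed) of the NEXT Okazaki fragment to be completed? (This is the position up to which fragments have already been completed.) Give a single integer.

Answer: 18

Derivation:
Step 1: advance 18 -> fork_pos = 0 + 18 = 18. Reached multiple(s) of 6: 6, 12, 18 -> fragments 1-3 completed (3 total).
Step 2: advance 2 -> fork_pos = 18 + 2 = 20. Next multiple of 6 is 24 (not reached); still 3 fragment(s).
Step 3: advance 2 -> fork_pos = 20 + 2 = 22. Next multiple of 6 is 24 (not reached); still 3 fragment(s).
3 fragment(s) completed, covering template[0:18] (3 x 6 = 18). The next fragment, fragment 4, covers template[18:24], so it starts at position 18.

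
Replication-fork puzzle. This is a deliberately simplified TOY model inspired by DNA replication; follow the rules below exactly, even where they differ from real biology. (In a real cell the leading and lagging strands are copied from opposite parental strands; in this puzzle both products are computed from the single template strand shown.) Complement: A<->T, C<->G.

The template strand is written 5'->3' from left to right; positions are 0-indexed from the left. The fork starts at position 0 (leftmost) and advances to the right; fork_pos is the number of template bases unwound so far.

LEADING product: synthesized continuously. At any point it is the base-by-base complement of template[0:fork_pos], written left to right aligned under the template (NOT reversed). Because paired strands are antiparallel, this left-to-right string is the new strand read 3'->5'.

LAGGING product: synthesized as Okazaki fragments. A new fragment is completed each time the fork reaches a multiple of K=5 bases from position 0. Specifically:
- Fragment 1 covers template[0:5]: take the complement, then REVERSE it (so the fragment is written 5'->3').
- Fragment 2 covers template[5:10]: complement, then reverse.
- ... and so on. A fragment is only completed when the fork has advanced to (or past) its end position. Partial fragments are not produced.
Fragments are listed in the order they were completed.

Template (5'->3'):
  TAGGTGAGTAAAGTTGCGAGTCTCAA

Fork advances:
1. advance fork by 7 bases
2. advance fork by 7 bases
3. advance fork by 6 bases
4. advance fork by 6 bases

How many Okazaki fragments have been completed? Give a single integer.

Answer: 5

Derivation:
Step 1: advance 7 -> fork_pos = 0 + 7 = 7. Reached multiple(s) of 5: 5 -> fragment 1 completed (1 total).
Step 2: advance 7 -> fork_pos = 7 + 7 = 14. Reached multiple(s) of 5: 10 -> fragment 2 completed (2 total).
Step 3: advance 6 -> fork_pos = 14 + 6 = 20. Reached multiple(s) of 5: 15, 20 -> fragments 3-4 completed (4 total).
Step 4: advance 6 -> fork_pos = 20 + 6 = 26. Reached multiple(s) of 5: 25 -> fragment 5 completed (5 total).
Check: final fork_pos = 26; the multiples of 5 that are <= 26 are 5..25 -> 26 // 5 = 5 completed fragment(s).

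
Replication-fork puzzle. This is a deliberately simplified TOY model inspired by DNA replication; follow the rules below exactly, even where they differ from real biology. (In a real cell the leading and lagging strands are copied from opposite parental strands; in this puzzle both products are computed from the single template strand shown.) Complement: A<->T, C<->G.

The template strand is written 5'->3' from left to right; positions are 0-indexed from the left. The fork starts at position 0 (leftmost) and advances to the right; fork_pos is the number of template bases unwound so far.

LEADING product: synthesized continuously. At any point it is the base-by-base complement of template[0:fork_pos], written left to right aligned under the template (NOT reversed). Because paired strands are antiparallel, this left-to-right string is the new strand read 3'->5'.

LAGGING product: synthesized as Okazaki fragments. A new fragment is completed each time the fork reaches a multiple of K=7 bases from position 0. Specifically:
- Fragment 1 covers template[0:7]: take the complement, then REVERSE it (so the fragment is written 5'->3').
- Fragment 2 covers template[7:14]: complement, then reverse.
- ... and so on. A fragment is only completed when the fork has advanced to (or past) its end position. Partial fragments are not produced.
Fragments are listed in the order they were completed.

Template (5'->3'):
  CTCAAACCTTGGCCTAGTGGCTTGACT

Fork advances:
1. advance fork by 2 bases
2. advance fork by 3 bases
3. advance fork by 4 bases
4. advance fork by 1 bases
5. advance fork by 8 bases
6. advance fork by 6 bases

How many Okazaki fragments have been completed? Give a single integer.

Step 1: advance 2 -> fork_pos = 0 + 2 = 2. Next multiple of 7 is 7 (not reached); still 0 fragment(s).
Step 2: advance 3 -> fork_pos = 2 + 3 = 5. Next multiple of 7 is 7 (not reached); still 0 fragment(s).
Step 3: advance 4 -> fork_pos = 5 + 4 = 9. Reached multiple(s) of 7: 7 -> fragment 1 completed (1 total).
Step 4: advance 1 -> fork_pos = 9 + 1 = 10. Next multiple of 7 is 14 (not reached); still 1 fragment(s).
Step 5: advance 8 -> fork_pos = 10 + 8 = 18. Reached multiple(s) of 7: 14 -> fragment 2 completed (2 total).
Step 6: advance 6 -> fork_pos = 18 + 6 = 24. Reached multiple(s) of 7: 21 -> fragment 3 completed (3 total).
Check: final fork_pos = 24; the multiples of 7 that are <= 24 are 7..21 -> 24 // 7 = 3 completed fragment(s).

Answer: 3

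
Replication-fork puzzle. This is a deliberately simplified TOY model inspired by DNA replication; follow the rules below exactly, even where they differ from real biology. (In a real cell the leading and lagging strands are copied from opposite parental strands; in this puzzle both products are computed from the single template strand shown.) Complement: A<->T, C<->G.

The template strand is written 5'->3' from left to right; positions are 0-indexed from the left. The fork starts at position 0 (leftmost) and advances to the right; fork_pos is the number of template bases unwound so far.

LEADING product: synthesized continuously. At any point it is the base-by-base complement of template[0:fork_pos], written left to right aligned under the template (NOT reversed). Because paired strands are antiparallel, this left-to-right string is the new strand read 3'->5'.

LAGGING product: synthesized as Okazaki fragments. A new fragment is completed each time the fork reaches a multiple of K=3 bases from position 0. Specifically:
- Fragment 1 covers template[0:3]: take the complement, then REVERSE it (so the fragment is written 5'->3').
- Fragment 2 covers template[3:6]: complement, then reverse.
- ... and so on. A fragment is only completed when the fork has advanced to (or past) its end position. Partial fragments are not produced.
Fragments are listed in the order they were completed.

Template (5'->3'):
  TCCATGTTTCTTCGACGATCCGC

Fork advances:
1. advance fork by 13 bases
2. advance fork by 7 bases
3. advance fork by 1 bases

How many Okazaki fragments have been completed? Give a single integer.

Step 1: advance 13 -> fork_pos = 0 + 13 = 13. Reached multiple(s) of 3: 3, 6, 9, 12 -> fragments 1-4 completed (4 total).
Step 2: advance 7 -> fork_pos = 13 + 7 = 20. Reached multiple(s) of 3: 15, 18 -> fragments 5-6 completed (6 total).
Step 3: advance 1 -> fork_pos = 20 + 1 = 21. Reached multiple(s) of 3: 21 -> fragment 7 completed (7 total).
Check: final fork_pos = 21; the multiples of 3 that are <= 21 are 3..21 -> 21 // 3 = 7 completed fragment(s).

Answer: 7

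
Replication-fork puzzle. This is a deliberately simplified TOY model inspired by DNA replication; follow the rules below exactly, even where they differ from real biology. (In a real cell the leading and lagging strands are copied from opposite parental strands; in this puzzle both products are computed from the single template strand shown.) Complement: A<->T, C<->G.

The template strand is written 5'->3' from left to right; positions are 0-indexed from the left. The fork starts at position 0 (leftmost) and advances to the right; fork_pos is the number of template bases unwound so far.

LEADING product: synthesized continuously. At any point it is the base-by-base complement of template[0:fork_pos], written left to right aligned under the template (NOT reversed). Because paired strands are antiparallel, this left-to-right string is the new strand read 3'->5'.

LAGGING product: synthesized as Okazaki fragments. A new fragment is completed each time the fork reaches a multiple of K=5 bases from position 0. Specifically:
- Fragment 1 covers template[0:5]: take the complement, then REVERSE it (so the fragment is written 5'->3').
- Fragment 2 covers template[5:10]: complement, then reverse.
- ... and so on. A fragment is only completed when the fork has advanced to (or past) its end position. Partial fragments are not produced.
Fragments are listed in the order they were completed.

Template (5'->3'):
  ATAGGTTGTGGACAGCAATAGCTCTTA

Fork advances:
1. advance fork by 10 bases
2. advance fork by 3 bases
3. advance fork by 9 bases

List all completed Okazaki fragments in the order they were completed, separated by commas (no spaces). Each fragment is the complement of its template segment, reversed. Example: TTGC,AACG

Step 1: advance 10 -> fork_pos = 0 + 10 = 10. Reached multiple(s) of 5: 5, 10 -> fragments 1-2 completed (2 total).
Step 2: advance 3 -> fork_pos = 10 + 3 = 13. Next multiple of 5 is 15 (not reached); still 2 fragment(s).
Step 3: advance 9 -> fork_pos = 13 + 9 = 22. Reached multiple(s) of 5: 15, 20 -> fragments 3-4 completed (4 total).
Final fork_pos = 22, so 4 fragment(s) are complete. Build each: template segment -> complement -> reverse.
Fragment 1: template[0:5] = ATAGG -> complement TATCC -> reversed CCTAT
Fragment 2: template[5:10] = TTGTG -> complement AACAC -> reversed CACAA
Fragment 3: template[10:15] = GACAG -> complement CTGTC -> reversed CTGTC
Fragment 4: template[15:20] = CAATA -> complement GTTAT -> reversed TATTG

Answer: CCTAT,CACAA,CTGTC,TATTG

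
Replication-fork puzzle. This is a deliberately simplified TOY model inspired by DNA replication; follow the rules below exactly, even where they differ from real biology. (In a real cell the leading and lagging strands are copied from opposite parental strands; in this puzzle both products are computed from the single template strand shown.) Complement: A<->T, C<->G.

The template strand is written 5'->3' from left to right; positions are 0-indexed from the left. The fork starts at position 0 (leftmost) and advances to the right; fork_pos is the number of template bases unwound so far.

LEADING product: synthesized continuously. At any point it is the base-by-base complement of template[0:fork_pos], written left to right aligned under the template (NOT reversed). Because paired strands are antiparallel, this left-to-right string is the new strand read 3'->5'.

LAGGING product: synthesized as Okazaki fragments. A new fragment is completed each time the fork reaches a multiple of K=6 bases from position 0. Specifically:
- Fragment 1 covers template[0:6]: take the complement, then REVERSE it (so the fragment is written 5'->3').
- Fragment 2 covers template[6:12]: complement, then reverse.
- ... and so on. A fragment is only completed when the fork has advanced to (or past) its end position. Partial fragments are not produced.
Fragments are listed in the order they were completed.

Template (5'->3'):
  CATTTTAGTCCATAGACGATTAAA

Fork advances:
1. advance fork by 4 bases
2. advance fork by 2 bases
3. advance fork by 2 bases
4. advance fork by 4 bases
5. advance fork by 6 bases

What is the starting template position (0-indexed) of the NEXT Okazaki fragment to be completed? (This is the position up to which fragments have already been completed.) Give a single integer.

Step 1: advance 4 -> fork_pos = 0 + 4 = 4. Next multiple of 6 is 6 (not reached); still 0 fragment(s).
Step 2: advance 2 -> fork_pos = 4 + 2 = 6. Reached multiple(s) of 6: 6 -> fragment 1 completed (1 total).
Step 3: advance 2 -> fork_pos = 6 + 2 = 8. Next multiple of 6 is 12 (not reached); still 1 fragment(s).
Step 4: advance 4 -> fork_pos = 8 + 4 = 12. Reached multiple(s) of 6: 12 -> fragment 2 completed (2 total).
Step 5: advance 6 -> fork_pos = 12 + 6 = 18. Reached multiple(s) of 6: 18 -> fragment 3 completed (3 total).
3 fragment(s) completed, covering template[0:18] (3 x 6 = 18). The next fragment, fragment 4, covers template[18:24], so it starts at position 18.

Answer: 18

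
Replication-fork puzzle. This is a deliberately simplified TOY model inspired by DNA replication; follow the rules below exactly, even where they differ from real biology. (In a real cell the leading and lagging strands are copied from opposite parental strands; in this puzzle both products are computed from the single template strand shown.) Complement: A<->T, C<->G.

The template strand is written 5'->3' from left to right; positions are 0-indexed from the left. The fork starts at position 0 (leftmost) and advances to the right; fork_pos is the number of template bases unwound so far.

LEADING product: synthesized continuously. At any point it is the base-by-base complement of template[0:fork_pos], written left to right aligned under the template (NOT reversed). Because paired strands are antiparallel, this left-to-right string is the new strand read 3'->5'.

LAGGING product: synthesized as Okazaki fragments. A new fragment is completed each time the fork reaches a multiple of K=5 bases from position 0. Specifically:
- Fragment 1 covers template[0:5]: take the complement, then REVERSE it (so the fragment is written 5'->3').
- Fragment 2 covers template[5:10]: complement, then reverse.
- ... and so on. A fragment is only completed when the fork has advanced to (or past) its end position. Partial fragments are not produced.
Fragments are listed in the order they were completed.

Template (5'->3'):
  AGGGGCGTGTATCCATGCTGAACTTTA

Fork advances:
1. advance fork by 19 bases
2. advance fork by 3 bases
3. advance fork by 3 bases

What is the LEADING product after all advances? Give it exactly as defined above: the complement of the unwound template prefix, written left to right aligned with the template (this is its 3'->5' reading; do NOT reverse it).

Step 1: advance 19 -> fork_pos = 0 + 19 = 19.
Step 2: advance 3 -> fork_pos = 19 + 3 = 22.
Step 3: advance 3 -> fork_pos = 22 + 3 = 25.
Unwound prefix: template[0:25] = AGGGGCGTGTATCCATGCTGAACTT
Complement it base by base (A<->T, C<->G), keeping left-to-right order:
  [0:5] AGGGG -> TCCCC
  [5:10] CGTGT -> GCACA
  [10:15] ATCCA -> TAGGT
  [15:20] TGCTG -> ACGAC
  [20:25] AACTT -> TTGAA
Concatenate: TCCCCGCACATAGGTACGACTTGAA (length 25; written aligned with the template, i.e. 3'->5').

Answer: TCCCCGCACATAGGTACGACTTGAA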